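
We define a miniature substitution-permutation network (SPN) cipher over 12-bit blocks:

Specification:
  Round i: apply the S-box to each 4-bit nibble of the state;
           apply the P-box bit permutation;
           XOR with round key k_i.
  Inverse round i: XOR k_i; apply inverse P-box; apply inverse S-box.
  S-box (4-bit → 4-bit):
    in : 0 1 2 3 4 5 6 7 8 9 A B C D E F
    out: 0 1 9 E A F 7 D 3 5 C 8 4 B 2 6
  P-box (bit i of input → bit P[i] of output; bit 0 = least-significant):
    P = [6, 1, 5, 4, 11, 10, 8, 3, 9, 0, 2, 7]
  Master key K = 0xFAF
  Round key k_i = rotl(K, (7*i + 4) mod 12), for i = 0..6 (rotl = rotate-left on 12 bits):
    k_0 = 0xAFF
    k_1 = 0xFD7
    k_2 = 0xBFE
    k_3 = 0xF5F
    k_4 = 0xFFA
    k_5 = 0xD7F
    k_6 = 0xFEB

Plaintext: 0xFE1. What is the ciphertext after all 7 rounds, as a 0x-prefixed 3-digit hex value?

0x4AF

s_0 = plaintext = 0xFE1
s_1 = Round(s_0, k_0) = 0xEBA
s_2 = Round(s_1, k_1) = 0xFEE
s_3 = Round(s_2, k_2) = 0xFF9
s_4 = Round(s_3, k_3) = 0xA3A
s_5 = Round(s_4, k_4) = 0xA46
s_6 = Round(s_5, k_5) = 0x991
s_7 = Round(s_6, k_6) = 0x4AF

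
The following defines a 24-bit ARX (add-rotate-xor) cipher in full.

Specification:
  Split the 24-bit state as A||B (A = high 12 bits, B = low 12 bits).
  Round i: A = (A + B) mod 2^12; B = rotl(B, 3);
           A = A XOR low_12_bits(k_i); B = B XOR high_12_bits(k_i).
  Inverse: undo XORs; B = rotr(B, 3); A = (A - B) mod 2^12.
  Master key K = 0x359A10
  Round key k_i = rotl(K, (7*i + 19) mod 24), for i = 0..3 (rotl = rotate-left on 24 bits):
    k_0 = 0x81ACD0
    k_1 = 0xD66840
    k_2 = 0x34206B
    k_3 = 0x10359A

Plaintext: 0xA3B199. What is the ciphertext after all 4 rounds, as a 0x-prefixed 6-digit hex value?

s_0 = plaintext = 0xA3B199
s_1 = Round(s_0, k_0) = 0x7044D2
s_2 = Round(s_1, k_1) = 0x396BF4
s_3 = Round(s_2, k_2) = 0xFE1CE7
s_4 = Round(s_3, k_3) = 0x95263D

0x95263D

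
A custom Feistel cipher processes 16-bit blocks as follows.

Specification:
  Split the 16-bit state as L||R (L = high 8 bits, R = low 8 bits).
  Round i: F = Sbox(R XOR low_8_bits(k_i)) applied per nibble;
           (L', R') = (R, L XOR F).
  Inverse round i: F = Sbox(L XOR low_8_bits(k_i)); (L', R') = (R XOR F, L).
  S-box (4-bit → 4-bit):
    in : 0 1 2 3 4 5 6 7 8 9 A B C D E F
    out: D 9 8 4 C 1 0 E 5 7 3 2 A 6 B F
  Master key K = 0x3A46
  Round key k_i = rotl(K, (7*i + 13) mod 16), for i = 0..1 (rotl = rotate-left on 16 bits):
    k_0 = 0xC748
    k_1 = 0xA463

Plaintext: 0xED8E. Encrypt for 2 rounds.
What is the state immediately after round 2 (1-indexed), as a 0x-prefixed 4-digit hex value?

s_0 = plaintext = 0xED8E
s_1 = Round(s_0, k_0) = 0x8E4D
s_2 = Round(s_1, k_1) = 0x4D05

0x4D05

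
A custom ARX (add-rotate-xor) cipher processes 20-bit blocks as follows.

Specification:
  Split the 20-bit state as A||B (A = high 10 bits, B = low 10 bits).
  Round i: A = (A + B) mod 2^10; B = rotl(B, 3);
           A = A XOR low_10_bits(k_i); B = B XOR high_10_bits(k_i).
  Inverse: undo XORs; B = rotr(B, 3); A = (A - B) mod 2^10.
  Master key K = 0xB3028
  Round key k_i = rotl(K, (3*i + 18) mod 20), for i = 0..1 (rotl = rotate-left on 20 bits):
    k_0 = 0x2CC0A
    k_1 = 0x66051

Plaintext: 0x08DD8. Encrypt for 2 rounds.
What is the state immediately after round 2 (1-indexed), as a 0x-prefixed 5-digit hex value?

s_0 = plaintext = 0x08DD8
s_1 = Round(s_0, k_0) = 0x7C670
s_2 = Round(s_1, k_1) = 0x0C21C

0x0C21C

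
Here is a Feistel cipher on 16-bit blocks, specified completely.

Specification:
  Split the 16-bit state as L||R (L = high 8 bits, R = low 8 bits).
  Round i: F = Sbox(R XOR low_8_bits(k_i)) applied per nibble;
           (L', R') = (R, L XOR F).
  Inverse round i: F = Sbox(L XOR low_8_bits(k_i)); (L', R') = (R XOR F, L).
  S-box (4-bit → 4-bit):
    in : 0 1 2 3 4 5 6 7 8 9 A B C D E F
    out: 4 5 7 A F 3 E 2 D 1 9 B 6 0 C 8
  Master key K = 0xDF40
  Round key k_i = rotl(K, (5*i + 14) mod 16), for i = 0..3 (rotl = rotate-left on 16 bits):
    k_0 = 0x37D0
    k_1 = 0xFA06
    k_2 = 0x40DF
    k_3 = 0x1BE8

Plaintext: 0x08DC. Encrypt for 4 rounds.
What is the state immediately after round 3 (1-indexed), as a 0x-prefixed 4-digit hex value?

s_0 = plaintext = 0x08DC
s_1 = Round(s_0, k_0) = 0xDC4E
s_2 = Round(s_1, k_1) = 0x4E21
s_3 = Round(s_2, k_2) = 0x21C2
s_4 = Round(s_3, k_3) = 0xC258

0x21C2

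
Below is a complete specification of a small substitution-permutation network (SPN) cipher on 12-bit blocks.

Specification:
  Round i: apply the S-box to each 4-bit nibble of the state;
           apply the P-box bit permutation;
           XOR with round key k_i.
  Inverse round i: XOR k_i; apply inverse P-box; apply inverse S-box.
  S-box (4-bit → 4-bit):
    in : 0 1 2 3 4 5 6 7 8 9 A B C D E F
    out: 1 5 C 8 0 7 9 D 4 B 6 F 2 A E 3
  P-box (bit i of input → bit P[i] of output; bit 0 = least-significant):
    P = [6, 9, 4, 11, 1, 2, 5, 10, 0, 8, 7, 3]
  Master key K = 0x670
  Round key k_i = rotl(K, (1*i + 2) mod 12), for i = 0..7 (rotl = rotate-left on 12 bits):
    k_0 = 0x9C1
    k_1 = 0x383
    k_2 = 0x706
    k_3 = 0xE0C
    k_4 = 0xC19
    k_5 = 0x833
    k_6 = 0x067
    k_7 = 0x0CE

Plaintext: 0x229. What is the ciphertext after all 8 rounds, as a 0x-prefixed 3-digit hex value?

s_0 = plaintext = 0x229
s_1 = Round(s_0, k_0) = 0x729
s_2 = Round(s_1, k_1) = 0xD6A
s_3 = Round(s_2, k_2) = 0x01C
s_4 = Round(s_3, k_3) = 0xC2F
s_5 = Round(s_4, k_4) = 0xB79
s_6 = Round(s_5, k_5) = 0x7D8
s_7 = Round(s_6, k_6) = 0x4FA
s_8 = Round(s_7, k_7) = 0x2D8

0x2D8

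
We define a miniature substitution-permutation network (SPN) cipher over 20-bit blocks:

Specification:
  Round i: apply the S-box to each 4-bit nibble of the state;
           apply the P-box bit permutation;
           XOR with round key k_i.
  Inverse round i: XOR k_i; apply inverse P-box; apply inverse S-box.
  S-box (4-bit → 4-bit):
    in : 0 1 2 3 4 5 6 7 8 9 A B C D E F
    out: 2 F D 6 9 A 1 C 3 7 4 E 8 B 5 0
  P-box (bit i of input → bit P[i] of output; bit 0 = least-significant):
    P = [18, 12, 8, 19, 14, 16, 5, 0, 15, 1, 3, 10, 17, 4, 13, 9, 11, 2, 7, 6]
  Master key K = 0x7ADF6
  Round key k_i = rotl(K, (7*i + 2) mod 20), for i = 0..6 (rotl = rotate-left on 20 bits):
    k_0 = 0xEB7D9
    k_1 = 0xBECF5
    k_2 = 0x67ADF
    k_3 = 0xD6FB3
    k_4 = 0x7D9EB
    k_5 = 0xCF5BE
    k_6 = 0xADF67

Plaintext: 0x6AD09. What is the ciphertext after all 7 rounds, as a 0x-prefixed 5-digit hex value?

0xE8A3E

s_0 = plaintext = 0x6AD09
s_1 = Round(s_0, k_0) = 0xB0ADB
s_2 = Round(s_1, k_1) = 0x2BD28
s_3 = Round(s_2, k_2) = 0x2842C
s_4 = Round(s_3, k_3) = 0x7A342
s_5 = Round(s_4, k_4) = 0xBB820
s_6 = Round(s_5, k_5) = 0xC0749
s_7 = Round(s_6, k_6) = 0xE8A3E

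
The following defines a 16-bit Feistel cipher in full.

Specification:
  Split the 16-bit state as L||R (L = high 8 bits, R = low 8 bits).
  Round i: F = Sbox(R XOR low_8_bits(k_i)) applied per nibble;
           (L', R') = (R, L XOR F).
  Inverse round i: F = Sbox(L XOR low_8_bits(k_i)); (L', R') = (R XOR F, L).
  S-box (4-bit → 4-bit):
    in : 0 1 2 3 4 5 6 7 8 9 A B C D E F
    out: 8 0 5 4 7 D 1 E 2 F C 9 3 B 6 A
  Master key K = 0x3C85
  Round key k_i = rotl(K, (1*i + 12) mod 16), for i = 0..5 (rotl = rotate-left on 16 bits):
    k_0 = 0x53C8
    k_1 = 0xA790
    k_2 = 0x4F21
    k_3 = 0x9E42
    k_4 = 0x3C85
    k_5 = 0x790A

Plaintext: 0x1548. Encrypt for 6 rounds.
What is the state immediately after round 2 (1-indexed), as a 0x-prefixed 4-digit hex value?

s_0 = plaintext = 0x1548
s_1 = Round(s_0, k_0) = 0x483D
s_2 = Round(s_1, k_1) = 0x3D83
s_3 = Round(s_2, k_2) = 0x83F8
s_4 = Round(s_3, k_3) = 0xF81F
s_5 = Round(s_4, k_4) = 0x1F04
s_6 = Round(s_5, k_5) = 0x0499

0x3D83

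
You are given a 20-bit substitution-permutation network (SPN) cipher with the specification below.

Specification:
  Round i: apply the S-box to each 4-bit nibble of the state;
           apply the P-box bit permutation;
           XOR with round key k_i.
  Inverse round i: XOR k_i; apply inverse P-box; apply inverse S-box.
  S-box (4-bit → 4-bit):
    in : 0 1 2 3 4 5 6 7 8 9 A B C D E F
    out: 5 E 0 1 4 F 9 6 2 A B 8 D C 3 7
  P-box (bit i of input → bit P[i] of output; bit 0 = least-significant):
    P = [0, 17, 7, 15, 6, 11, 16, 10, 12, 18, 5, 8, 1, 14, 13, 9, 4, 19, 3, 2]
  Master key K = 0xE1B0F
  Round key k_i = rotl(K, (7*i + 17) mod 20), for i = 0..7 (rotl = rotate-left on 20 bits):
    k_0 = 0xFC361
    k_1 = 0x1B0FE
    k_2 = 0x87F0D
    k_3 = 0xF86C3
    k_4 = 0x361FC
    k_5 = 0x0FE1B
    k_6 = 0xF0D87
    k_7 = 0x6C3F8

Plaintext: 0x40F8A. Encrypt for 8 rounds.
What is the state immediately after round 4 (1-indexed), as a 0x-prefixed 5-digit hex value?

s_0 = plaintext = 0x40F8A
s_1 = Round(s_0, k_0) = 0x97B4A
s_2 = Round(s_1, k_1) = 0xA51FB
s_3 = Round(s_2, k_2) = 0x5947B
s_4 = Round(s_3, k_3) = 0x64CFF
s_5 = Round(s_4, k_4) = 0x05809
s_6 = Round(s_5, k_5) = 0x71C41
s_7 = Round(s_6, k_6) = 0x4FE2F
s_8 = Round(s_7, k_7) = 0x0B373

0x64CFF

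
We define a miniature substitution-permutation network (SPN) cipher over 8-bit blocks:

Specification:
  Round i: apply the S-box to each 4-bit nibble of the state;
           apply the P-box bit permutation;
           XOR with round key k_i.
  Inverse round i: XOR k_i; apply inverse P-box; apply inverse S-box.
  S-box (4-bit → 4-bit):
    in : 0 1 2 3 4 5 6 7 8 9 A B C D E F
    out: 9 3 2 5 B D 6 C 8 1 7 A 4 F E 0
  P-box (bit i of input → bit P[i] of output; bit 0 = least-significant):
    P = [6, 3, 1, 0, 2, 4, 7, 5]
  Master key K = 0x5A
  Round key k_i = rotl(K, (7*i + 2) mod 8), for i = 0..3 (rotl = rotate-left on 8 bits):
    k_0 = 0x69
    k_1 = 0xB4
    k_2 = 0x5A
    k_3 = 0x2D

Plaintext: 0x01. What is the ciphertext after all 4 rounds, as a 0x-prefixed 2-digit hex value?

s_0 = plaintext = 0x01
s_1 = Round(s_0, k_0) = 0x05
s_2 = Round(s_1, k_1) = 0xD3
s_3 = Round(s_2, k_2) = 0xAC
s_4 = Round(s_3, k_3) = 0xBB

0xBB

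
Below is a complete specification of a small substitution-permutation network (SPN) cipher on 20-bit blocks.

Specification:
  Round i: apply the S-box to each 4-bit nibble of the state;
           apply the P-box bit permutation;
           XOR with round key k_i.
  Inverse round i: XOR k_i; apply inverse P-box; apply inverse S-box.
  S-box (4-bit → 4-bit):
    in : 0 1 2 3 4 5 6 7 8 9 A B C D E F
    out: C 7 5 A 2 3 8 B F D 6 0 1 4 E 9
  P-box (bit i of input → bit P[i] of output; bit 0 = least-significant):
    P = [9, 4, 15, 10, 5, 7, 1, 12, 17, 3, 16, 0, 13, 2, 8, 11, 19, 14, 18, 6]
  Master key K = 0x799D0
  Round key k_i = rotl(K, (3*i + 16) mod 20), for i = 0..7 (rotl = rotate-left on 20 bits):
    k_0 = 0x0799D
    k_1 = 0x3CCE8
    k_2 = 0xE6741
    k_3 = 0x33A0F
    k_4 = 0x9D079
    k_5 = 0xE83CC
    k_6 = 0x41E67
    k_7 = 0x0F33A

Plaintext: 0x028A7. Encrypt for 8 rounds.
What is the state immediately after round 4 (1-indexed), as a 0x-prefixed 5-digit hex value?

s_0 = plaintext = 0x028A7
s_1 = Round(s_0, k_0) = 0x75E46
s_2 = Round(s_1, k_1) = 0xAA825
s_3 = Round(s_2, k_2) = 0x9247E
s_4 = Round(s_3, k_3) = 0xF8FF7
s_5 = Round(s_4, k_4) = 0x3EF0C
s_6 = Round(s_5, k_5) = 0xCD88B
s_7 = Round(s_6, k_6) = 0xF0FCC
s_8 = Round(s_7, k_7) = 0xAF85B

0xF8FF7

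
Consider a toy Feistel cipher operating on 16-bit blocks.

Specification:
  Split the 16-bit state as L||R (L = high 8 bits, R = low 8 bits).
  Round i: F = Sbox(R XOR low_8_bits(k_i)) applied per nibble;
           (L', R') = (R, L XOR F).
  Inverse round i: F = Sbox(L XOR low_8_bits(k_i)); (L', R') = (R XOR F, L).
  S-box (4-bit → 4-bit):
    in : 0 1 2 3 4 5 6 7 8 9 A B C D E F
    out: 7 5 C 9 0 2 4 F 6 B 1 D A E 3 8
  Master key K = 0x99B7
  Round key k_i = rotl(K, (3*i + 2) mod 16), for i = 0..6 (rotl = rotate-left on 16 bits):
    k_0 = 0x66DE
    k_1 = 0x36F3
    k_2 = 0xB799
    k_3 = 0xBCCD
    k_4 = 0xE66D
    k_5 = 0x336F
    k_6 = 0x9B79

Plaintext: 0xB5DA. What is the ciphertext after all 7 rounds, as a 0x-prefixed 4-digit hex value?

s_0 = plaintext = 0xB5DA
s_1 = Round(s_0, k_0) = 0xDAC5
s_2 = Round(s_1, k_1) = 0xC54E
s_3 = Round(s_2, k_2) = 0x4E2A
s_4 = Round(s_3, k_3) = 0x2A71
s_5 = Round(s_4, k_4) = 0x7170
s_6 = Round(s_5, k_5) = 0x7029
s_7 = Round(s_6, k_6) = 0x2957

0x2957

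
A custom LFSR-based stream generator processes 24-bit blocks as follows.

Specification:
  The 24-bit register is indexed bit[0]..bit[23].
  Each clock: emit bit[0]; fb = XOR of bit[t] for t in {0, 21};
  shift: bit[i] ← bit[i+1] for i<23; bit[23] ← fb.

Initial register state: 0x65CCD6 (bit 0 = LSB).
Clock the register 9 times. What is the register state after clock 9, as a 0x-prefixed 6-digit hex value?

0x9EB2E6

reg_0 = 0x65CCD6
clock 1: out=0, reg = 0xB2E66B
clock 2: out=1, reg = 0x597335
clock 3: out=1, reg = 0xACB99A
clock 4: out=0, reg = 0xD65CCD
clock 5: out=1, reg = 0xEB2E66
clock 6: out=0, reg = 0xF59733
clock 7: out=1, reg = 0x7ACB99
clock 8: out=1, reg = 0x3D65CC
clock 9: out=0, reg = 0x9EB2E6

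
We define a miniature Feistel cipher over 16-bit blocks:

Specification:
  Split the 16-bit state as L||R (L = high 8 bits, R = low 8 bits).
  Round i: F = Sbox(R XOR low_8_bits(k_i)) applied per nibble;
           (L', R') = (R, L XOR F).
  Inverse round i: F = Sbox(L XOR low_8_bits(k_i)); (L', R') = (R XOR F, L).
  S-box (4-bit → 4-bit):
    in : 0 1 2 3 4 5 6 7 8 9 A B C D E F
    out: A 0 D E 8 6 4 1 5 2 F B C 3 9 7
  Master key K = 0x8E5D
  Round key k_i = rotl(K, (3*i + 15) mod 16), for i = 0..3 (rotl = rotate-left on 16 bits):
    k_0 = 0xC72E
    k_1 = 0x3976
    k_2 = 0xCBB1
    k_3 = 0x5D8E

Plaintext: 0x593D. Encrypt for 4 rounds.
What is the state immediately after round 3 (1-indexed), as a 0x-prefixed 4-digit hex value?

s_0 = plaintext = 0x593D
s_1 = Round(s_0, k_0) = 0x3D57
s_2 = Round(s_1, k_1) = 0x57ED
s_3 = Round(s_2, k_2) = 0xED3B
s_4 = Round(s_3, k_3) = 0x3B5B

0xED3B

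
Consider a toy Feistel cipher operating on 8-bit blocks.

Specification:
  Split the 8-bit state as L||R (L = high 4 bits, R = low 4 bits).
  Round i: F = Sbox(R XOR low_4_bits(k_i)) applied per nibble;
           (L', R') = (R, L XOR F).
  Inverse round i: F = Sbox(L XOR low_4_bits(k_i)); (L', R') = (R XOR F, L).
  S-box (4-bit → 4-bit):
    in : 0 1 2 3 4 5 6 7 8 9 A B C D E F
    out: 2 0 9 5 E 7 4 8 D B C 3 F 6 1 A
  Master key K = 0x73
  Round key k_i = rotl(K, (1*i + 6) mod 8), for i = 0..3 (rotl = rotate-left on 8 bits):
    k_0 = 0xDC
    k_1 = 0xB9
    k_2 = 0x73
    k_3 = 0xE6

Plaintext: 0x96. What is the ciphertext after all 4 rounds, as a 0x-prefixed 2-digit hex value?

s_0 = plaintext = 0x96
s_1 = Round(s_0, k_0) = 0x65
s_2 = Round(s_1, k_1) = 0x59
s_3 = Round(s_2, k_2) = 0x99
s_4 = Round(s_3, k_3) = 0x93

0x93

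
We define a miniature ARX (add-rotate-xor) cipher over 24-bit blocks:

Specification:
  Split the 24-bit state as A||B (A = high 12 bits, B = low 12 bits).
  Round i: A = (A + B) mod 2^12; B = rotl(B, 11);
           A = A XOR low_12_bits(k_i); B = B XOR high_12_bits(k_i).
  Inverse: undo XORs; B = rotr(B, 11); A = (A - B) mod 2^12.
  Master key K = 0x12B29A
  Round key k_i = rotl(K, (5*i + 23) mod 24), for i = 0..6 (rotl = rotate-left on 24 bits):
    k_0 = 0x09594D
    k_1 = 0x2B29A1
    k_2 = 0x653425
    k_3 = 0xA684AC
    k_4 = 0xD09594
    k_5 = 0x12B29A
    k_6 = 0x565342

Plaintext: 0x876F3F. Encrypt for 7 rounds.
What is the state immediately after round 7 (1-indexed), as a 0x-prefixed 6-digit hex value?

0xD56333

s_0 = plaintext = 0x876F3F
s_1 = Round(s_0, k_0) = 0xEF8F0A
s_2 = Round(s_1, k_1) = 0x7A3537
s_3 = Round(s_2, k_2) = 0x8FFCC8
s_4 = Round(s_3, k_3) = 0x16BC0C
s_5 = Round(s_4, k_4) = 0x8E3B0F
s_6 = Round(s_5, k_5) = 0x168CAC
s_7 = Round(s_6, k_6) = 0xD56333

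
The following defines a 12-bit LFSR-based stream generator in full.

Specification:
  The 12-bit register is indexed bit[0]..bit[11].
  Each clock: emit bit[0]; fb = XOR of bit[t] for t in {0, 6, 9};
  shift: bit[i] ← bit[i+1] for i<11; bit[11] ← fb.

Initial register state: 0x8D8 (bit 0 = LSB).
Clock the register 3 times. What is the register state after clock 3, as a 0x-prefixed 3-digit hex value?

reg_0 = 0x8D8
clock 1: out=0, reg = 0xC6C
clock 2: out=0, reg = 0xE36
clock 3: out=0, reg = 0xF1B

0xF1B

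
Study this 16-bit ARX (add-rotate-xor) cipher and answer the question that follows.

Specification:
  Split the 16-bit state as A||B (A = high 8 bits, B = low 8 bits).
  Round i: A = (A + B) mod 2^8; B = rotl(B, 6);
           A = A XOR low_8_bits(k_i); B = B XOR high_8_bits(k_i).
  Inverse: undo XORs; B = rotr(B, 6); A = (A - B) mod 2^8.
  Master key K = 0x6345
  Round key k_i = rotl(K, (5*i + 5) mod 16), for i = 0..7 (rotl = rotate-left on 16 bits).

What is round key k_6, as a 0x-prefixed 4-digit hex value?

0x1A2B

K = 0x6345
k_0 = rotl(K, (5*0+5) mod 16) = rotl(K, 5) = 0x68AC
k_1 = rotl(K, (5*1+5) mod 16) = rotl(K, 10) = 0x158D
k_2 = rotl(K, (5*2+5) mod 16) = rotl(K, 15) = 0xB1A2
k_3 = rotl(K, (5*3+5) mod 16) = rotl(K, 4) = 0x3456
k_4 = rotl(K, (5*4+5) mod 16) = rotl(K, 9) = 0x8AC6
k_5 = rotl(K, (5*5+5) mod 16) = rotl(K, 14) = 0x58D1
k_6 = rotl(K, (5*6+5) mod 16) = rotl(K, 3) = 0x1A2B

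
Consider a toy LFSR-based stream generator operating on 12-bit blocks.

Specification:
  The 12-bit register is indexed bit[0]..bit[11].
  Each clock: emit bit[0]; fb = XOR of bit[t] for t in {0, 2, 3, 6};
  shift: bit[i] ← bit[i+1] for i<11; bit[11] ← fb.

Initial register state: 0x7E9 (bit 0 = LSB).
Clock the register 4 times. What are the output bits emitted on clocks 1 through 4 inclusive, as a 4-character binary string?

reg_0 = 0x7E9
clock 1: out=1, reg = 0xBF4
clock 2: out=0, reg = 0x5FA
clock 3: out=0, reg = 0x2FD
clock 4: out=1, reg = 0x17E

1001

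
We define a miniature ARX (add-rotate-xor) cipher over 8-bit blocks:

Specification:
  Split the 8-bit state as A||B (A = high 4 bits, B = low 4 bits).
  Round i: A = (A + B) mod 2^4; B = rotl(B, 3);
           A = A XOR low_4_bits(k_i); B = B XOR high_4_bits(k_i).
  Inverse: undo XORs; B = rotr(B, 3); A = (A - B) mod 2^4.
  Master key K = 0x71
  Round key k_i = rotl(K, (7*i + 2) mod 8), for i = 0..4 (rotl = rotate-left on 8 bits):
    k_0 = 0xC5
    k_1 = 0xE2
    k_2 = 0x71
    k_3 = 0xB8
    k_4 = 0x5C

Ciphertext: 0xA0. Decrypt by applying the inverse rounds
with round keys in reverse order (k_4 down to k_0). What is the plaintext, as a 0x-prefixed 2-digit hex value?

s_0 = ciphertext = 0xA0
s_1 = InvRound(s_0, k_4) = 0xCA
s_2 = InvRound(s_1, k_3) = 0x22
s_3 = InvRound(s_2, k_2) = 0x9A
s_4 = InvRound(s_3, k_1) = 0x38
s_5 = InvRound(s_4, k_0) = 0xE8

0xE8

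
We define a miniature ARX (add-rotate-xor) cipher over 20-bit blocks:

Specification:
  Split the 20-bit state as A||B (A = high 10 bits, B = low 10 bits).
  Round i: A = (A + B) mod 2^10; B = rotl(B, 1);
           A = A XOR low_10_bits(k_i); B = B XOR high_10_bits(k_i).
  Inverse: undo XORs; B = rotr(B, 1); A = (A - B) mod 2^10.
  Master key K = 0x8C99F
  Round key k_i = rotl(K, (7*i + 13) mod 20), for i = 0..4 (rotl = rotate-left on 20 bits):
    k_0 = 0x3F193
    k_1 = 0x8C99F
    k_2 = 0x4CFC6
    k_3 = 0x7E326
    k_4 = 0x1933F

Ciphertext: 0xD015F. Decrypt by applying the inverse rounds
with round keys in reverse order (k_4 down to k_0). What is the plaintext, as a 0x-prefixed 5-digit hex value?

0x27E22

s_0 = ciphertext = 0xD015F
s_1 = InvRound(s_0, k_4) = 0x78A9D
s_2 = InvRound(s_1, k_3) = 0xC4BB2
s_3 = InvRound(s_2, k_2) = 0x65340
s_4 = InvRound(s_3, k_1) = 0xD48B9
s_5 = InvRound(s_4, k_0) = 0x27E22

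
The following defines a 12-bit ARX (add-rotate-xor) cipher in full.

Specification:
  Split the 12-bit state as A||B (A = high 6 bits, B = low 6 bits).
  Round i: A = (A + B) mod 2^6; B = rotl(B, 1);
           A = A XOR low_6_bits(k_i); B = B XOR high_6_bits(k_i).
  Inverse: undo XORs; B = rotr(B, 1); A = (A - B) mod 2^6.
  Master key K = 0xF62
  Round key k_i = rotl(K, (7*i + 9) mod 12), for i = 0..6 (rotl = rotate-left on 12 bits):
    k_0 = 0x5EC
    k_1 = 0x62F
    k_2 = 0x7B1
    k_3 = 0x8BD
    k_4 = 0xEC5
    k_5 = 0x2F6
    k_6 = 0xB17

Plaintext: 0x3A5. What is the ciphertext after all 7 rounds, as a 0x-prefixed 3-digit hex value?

0x176

s_0 = plaintext = 0x3A5
s_1 = Round(s_0, k_0) = 0x7DC
s_2 = Round(s_1, k_1) = 0x520
s_3 = Round(s_2, k_2) = 0x15F
s_4 = Round(s_3, k_3) = 0x65C
s_5 = Round(s_4, k_4) = 0xC03
s_6 = Round(s_5, k_5) = 0x14D
s_7 = Round(s_6, k_6) = 0x176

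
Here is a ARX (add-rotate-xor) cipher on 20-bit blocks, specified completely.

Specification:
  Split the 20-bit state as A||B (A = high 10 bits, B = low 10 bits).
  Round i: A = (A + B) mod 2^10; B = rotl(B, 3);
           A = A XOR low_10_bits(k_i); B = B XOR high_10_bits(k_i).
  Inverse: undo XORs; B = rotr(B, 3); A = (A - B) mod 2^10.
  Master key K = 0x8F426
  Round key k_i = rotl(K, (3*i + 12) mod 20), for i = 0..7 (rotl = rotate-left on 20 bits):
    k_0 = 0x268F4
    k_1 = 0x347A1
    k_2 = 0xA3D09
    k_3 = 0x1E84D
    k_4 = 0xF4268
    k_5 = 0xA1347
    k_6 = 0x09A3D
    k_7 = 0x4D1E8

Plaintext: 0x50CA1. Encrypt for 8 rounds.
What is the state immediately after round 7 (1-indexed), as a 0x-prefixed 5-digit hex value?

s_0 = plaintext = 0x50CA1
s_1 = Round(s_0, k_0) = 0x44193
s_2 = Round(s_1, k_1) = 0x4084A
s_3 = Round(s_2, k_2) = 0x114DF
s_4 = Round(s_3, k_3) = 0x5A683
s_5 = Round(s_4, k_4) = 0x613CD
s_6 = Round(s_5, k_5) = 0x858EB
s_7 = Round(s_6, k_6) = 0x4F37F
s_8 = Round(s_7, k_7) = 0x54ECA

0x4F37F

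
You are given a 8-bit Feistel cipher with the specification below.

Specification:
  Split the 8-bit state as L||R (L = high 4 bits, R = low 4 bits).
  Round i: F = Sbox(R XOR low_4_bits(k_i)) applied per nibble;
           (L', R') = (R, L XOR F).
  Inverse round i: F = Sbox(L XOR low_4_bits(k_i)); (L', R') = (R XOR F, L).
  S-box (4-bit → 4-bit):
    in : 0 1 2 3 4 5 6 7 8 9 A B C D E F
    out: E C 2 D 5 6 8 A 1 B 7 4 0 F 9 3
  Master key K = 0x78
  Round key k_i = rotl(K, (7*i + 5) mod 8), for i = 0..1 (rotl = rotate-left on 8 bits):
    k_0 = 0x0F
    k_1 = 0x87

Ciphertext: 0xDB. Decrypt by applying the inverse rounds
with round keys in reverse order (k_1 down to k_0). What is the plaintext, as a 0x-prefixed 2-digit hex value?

0x0C

s_0 = ciphertext = 0xDB
s_1 = InvRound(s_0, k_1) = 0xCD
s_2 = InvRound(s_1, k_0) = 0x0C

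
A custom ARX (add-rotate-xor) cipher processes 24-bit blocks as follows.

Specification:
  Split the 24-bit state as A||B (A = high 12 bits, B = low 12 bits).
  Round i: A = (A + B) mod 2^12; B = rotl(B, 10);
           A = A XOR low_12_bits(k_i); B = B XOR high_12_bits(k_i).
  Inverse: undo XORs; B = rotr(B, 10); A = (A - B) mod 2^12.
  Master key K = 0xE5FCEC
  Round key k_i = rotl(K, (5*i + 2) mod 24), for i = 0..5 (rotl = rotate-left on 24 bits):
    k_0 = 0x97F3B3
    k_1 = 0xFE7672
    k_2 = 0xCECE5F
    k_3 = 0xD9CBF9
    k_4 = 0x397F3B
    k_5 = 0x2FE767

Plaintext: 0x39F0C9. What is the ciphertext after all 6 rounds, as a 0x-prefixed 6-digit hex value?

s_0 = plaintext = 0x39F0C9
s_1 = Round(s_0, k_0) = 0x7DBD4D
s_2 = Round(s_1, k_1) = 0x35A8B4
s_3 = Round(s_2, k_2) = 0x251EC1
s_4 = Round(s_3, k_3) = 0xAEBA2C
s_5 = Round(s_4, k_4) = 0xA2C11C
s_6 = Round(s_5, k_5) = 0xC2F2B9

0xC2F2B9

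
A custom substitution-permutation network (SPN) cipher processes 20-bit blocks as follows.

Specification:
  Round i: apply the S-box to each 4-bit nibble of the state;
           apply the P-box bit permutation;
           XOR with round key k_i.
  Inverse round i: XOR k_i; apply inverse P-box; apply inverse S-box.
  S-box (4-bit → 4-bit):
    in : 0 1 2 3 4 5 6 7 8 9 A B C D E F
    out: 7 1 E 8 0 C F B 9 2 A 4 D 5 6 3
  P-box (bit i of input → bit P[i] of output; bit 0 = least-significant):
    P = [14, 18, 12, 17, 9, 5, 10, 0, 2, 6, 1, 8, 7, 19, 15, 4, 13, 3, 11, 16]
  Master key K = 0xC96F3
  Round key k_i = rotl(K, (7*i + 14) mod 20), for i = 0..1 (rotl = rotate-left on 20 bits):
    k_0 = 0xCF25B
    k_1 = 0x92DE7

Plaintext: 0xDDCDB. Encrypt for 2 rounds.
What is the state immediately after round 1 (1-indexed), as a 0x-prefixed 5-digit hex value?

s_0 = plaintext = 0xDDCDB
s_1 = Round(s_0, k_0) = 0xC4DDD
s_2 = Round(s_1, k_1) = 0x853E1

0xC4DDD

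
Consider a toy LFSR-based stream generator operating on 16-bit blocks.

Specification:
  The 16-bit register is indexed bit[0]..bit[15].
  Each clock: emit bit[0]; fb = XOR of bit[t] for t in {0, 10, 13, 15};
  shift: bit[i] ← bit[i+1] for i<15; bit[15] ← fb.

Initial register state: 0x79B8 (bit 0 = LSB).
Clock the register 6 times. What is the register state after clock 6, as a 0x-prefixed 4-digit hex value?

reg_0 = 0x79B8
clock 1: out=0, reg = 0xBCDC
clock 2: out=0, reg = 0xDE6E
clock 3: out=0, reg = 0x6F37
clock 4: out=1, reg = 0xB79B
clock 5: out=1, reg = 0x5BCD
clock 6: out=1, reg = 0xADE6

0xADE6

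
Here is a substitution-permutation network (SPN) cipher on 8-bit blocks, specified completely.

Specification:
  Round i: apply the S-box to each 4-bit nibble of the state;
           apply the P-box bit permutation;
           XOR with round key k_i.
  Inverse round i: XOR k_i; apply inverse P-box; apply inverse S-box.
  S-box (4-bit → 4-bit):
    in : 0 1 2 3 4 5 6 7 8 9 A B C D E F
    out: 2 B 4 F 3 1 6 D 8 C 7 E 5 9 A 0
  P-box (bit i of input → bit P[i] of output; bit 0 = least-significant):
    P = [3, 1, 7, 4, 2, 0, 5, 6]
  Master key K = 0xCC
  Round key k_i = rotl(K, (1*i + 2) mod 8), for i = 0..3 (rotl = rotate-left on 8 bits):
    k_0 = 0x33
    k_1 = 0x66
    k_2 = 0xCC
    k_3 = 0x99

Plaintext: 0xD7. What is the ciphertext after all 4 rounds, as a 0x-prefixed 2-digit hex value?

0xF7

s_0 = plaintext = 0xD7
s_1 = Round(s_0, k_0) = 0xEF
s_2 = Round(s_1, k_1) = 0x27
s_3 = Round(s_2, k_2) = 0x74
s_4 = Round(s_3, k_3) = 0xF7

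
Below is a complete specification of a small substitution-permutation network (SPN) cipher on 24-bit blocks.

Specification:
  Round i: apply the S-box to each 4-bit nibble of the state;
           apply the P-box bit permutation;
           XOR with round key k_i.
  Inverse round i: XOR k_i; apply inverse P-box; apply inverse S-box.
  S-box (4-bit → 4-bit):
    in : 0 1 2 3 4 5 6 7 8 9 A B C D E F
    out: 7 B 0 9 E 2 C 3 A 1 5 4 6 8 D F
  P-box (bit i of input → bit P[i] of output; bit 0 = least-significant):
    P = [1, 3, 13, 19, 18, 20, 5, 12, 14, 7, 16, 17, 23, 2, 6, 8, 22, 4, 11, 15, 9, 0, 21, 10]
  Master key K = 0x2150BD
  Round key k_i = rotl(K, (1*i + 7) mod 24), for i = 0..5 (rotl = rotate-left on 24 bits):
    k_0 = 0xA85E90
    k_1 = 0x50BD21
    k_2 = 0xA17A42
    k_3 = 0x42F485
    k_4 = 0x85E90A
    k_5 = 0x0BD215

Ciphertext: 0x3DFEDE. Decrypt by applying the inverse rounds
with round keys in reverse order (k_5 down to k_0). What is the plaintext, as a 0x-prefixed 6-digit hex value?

0x63C8D7

s_0 = ciphertext = 0x3DFEDE
s_1 = InvRound(s_0, k_5) = 0x4BB870
s_2 = InvRound(s_1, k_4) = 0x27E3E1
s_3 = InvRound(s_2, k_3) = 0xE94BE2
s_4 = InvRound(s_3, k_2) = 0x29D566
s_5 = InvRound(s_4, k_1) = 0xCACA5E
s_6 = InvRound(s_5, k_0) = 0x63C8D7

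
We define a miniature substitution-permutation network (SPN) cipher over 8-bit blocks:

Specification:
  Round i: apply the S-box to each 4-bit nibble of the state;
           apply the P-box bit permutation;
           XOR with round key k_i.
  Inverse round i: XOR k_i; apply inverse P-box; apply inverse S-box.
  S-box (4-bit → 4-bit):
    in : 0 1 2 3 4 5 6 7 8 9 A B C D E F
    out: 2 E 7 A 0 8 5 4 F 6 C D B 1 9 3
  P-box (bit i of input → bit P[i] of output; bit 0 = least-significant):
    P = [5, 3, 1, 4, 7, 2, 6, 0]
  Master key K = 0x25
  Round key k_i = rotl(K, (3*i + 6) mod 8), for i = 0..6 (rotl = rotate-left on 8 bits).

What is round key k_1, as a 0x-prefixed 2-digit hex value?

K = 0x25
k_0 = rotl(K, (3*0+6) mod 8) = rotl(K, 6) = 0x49
k_1 = rotl(K, (3*1+6) mod 8) = rotl(K, 1) = 0x4A

0x4A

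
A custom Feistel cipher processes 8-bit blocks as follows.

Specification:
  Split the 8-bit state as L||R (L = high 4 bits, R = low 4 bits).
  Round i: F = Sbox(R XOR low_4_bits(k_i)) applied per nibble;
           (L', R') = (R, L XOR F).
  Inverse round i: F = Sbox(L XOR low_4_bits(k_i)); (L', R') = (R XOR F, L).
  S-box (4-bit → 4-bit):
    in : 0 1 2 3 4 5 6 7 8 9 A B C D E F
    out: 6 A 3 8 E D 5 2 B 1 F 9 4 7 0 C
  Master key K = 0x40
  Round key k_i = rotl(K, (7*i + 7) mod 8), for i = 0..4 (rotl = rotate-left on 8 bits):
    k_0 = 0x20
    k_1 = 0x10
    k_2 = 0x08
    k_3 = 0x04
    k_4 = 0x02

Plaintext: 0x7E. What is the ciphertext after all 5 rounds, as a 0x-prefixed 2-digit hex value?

s_0 = plaintext = 0x7E
s_1 = Round(s_0, k_0) = 0xE7
s_2 = Round(s_1, k_1) = 0x7C
s_3 = Round(s_2, k_2) = 0xC9
s_4 = Round(s_3, k_3) = 0x9B
s_5 = Round(s_4, k_4) = 0xB8

0xB8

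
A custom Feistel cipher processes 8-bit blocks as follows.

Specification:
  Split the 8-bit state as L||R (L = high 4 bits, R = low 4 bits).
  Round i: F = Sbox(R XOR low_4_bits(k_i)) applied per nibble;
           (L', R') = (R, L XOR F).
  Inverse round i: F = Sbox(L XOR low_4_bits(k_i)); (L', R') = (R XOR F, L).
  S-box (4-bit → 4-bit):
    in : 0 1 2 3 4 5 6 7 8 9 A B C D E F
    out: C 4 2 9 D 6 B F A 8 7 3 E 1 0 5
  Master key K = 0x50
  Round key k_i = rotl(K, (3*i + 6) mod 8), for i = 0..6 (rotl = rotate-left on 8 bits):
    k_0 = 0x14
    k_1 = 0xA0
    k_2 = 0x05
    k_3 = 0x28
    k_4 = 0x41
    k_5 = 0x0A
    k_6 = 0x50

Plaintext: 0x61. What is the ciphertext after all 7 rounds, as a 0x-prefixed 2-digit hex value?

0x33

s_0 = plaintext = 0x61
s_1 = Round(s_0, k_0) = 0x10
s_2 = Round(s_1, k_1) = 0x0D
s_3 = Round(s_2, k_2) = 0xDA
s_4 = Round(s_3, k_3) = 0xAF
s_5 = Round(s_4, k_4) = 0xFA
s_6 = Round(s_5, k_5) = 0xA3
s_7 = Round(s_6, k_6) = 0x33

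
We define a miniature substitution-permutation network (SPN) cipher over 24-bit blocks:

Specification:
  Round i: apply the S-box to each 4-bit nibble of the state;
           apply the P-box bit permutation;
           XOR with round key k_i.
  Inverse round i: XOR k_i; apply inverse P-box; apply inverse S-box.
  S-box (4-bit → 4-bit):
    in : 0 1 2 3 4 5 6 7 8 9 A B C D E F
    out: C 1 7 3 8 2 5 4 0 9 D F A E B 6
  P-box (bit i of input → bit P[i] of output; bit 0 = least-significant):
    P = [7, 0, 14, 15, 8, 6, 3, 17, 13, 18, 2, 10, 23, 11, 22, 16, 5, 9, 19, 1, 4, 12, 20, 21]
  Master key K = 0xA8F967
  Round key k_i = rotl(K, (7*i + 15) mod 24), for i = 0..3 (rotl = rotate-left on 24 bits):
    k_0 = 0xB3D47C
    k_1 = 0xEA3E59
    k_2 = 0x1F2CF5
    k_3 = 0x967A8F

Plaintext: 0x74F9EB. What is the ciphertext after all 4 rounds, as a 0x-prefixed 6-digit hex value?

0x99A7F0

s_0 = plaintext = 0x74F9EB
s_1 = Round(s_0, k_0) = 0xE139BF
s_2 = Round(s_1, k_1) = 0x484320
s_3 = Round(s_2, k_2) = 0x3ACDBD
s_4 = Round(s_3, k_3) = 0x99A7F0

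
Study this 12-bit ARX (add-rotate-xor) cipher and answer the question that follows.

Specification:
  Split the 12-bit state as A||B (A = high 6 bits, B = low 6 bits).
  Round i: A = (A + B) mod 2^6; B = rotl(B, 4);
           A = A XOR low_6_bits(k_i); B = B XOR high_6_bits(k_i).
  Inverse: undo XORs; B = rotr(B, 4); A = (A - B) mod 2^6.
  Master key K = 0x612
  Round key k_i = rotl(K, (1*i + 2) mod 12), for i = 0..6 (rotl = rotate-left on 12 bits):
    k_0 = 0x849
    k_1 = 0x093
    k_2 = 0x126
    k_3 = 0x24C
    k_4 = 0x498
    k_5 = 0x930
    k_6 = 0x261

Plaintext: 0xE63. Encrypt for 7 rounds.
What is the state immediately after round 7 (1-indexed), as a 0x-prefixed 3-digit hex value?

0xBD0

s_0 = plaintext = 0xE63
s_1 = Round(s_0, k_0) = 0x559
s_2 = Round(s_1, k_1) = 0xF54
s_3 = Round(s_2, k_2) = 0xDC1
s_4 = Round(s_3, k_3) = 0xD19
s_5 = Round(s_4, k_4) = 0x544
s_6 = Round(s_5, k_5) = 0xA65
s_7 = Round(s_6, k_6) = 0xBD0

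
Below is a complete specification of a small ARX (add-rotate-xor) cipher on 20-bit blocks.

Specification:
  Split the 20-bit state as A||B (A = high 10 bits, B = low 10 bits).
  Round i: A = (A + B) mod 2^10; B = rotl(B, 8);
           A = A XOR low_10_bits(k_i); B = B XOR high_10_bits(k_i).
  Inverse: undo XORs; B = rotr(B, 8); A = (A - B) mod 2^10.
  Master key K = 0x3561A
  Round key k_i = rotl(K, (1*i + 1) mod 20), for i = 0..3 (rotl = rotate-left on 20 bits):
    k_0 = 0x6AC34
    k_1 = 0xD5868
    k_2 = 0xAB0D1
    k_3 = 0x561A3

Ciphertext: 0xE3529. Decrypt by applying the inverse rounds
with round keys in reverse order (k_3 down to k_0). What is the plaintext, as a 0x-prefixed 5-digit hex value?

s_0 = ciphertext = 0xE3529
s_1 = InvRound(s_0, k_3) = 0x1A9C4
s_2 = InvRound(s_1, k_2) = 0xC61A3
s_3 = InvRound(s_2, k_1) = 0xE6BD6
s_4 = InvRound(s_3, k_0) = 0x6E1F6

0x6E1F6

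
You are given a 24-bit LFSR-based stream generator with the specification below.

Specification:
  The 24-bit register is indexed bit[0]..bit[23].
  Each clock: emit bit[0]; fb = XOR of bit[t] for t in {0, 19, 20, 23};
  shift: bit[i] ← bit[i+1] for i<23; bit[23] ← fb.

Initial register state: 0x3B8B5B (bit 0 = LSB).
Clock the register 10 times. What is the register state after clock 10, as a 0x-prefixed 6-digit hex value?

0xD94EE2

reg_0 = 0x3B8B5B
clock 1: out=1, reg = 0x9DC5AD
clock 2: out=1, reg = 0x4EE2D6
clock 3: out=0, reg = 0xA7716B
clock 4: out=1, reg = 0x53B8B5
clock 5: out=1, reg = 0x29DC5A
clock 6: out=0, reg = 0x94EE2D
clock 7: out=1, reg = 0xCA7716
clock 8: out=0, reg = 0x653B8B
clock 9: out=1, reg = 0xB29DC5
clock 10: out=1, reg = 0xD94EE2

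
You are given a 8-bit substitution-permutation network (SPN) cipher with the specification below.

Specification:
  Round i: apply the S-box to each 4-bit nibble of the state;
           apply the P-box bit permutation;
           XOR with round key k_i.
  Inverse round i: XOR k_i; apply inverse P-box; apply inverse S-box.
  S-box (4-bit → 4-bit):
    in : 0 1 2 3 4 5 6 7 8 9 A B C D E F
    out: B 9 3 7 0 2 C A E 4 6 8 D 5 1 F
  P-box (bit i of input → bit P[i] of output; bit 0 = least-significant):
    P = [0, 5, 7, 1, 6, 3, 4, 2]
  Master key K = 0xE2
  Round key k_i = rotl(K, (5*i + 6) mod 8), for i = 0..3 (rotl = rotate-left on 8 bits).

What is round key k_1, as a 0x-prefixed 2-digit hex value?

0x17

K = 0xE2
k_0 = rotl(K, (5*0+6) mod 8) = rotl(K, 6) = 0xB8
k_1 = rotl(K, (5*1+6) mod 8) = rotl(K, 3) = 0x17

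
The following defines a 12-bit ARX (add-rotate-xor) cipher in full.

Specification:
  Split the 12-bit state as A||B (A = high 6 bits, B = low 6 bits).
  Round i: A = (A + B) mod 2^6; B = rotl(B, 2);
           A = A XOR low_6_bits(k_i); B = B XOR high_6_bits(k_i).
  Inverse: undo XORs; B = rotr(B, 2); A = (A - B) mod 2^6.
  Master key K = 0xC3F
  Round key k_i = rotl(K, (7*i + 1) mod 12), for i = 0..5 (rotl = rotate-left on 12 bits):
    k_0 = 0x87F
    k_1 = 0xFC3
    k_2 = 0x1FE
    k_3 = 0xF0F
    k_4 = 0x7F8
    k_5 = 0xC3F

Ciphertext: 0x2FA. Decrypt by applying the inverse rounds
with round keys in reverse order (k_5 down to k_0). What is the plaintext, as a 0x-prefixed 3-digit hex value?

0xDD8

s_0 = ciphertext = 0x2FA
s_1 = InvRound(s_0, k_5) = 0x4A2
s_2 = InvRound(s_1, k_4) = 0x2DF
s_3 = InvRound(s_2, k_3) = 0x338
s_4 = InvRound(s_3, k_2) = 0xCFF
s_5 = InvRound(s_4, k_1) = 0xC00
s_6 = InvRound(s_5, k_0) = 0xDD8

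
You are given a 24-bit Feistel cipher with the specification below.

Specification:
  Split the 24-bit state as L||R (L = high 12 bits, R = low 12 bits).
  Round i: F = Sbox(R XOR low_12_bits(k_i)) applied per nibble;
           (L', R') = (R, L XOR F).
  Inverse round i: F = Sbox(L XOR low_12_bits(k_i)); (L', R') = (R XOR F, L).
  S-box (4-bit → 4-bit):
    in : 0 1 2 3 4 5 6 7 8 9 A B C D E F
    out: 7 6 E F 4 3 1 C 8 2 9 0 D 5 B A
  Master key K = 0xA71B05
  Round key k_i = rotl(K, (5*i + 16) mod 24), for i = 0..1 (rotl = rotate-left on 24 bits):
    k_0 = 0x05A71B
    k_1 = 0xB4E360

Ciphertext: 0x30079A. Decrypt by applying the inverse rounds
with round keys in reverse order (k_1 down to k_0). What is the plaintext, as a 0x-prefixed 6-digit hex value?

s_0 = ciphertext = 0x30079A
s_1 = InvRound(s_0, k_1) = 0x08D300
s_2 = InvRound(s_1, k_0) = 0xF2108D

0xF2108D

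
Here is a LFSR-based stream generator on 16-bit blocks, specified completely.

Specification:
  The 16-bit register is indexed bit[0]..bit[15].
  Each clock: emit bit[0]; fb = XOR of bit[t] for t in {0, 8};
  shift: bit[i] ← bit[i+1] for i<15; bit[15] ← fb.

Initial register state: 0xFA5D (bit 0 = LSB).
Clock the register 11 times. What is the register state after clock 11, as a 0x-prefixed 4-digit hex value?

reg_0 = 0xFA5D
clock 1: out=1, reg = 0xFD2E
clock 2: out=0, reg = 0xFE97
clock 3: out=1, reg = 0xFF4B
clock 4: out=1, reg = 0x7FA5
clock 5: out=1, reg = 0x3FD2
clock 6: out=0, reg = 0x9FE9
clock 7: out=1, reg = 0x4FF4
clock 8: out=0, reg = 0xA7FA
clock 9: out=0, reg = 0xD3FD
clock 10: out=1, reg = 0x69FE
clock 11: out=0, reg = 0xB4FF

0xB4FF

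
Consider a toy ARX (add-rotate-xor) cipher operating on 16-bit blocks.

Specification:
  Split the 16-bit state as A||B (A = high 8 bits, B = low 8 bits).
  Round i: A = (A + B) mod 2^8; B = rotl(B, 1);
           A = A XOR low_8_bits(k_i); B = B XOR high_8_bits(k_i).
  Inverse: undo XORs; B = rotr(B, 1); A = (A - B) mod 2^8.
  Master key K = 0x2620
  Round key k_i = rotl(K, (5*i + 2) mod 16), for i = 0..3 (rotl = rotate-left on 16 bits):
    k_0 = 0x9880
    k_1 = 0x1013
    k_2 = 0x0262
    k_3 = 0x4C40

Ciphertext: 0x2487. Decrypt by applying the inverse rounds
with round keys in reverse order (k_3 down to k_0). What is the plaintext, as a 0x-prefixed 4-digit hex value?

s_0 = ciphertext = 0x2487
s_1 = InvRound(s_0, k_3) = 0x7FE5
s_2 = InvRound(s_1, k_2) = 0x2AF3
s_3 = InvRound(s_2, k_1) = 0x48F1
s_4 = InvRound(s_3, k_0) = 0x14B4

0x14B4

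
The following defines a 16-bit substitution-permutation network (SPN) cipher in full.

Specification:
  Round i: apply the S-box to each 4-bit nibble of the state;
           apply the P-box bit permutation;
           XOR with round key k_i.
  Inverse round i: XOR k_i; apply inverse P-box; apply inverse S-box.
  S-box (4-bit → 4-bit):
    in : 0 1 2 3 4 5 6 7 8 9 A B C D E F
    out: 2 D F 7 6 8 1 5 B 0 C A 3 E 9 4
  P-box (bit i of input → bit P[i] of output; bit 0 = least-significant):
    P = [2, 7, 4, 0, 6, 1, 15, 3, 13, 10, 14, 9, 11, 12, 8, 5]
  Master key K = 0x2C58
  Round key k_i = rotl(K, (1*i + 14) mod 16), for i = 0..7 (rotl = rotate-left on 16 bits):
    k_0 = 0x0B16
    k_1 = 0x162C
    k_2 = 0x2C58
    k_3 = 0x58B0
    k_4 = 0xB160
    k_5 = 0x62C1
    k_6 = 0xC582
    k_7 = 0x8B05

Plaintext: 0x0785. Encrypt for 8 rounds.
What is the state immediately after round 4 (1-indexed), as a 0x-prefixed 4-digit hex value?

0xC344

s_0 = plaintext = 0x0785
s_1 = Round(s_0, k_0) = 0x7B5D
s_2 = Round(s_1, k_1) = 0x19B5
s_3 = Round(s_2, k_2) = 0x2573
s_4 = Round(s_3, k_3) = 0xC344
s_5 = Round(s_4, k_4) = 0x4DF2
s_6 = Round(s_5, k_5) = 0xB554
s_7 = Round(s_6, k_6) = 0xD73A
s_8 = Round(s_7, k_7) = 0x7A76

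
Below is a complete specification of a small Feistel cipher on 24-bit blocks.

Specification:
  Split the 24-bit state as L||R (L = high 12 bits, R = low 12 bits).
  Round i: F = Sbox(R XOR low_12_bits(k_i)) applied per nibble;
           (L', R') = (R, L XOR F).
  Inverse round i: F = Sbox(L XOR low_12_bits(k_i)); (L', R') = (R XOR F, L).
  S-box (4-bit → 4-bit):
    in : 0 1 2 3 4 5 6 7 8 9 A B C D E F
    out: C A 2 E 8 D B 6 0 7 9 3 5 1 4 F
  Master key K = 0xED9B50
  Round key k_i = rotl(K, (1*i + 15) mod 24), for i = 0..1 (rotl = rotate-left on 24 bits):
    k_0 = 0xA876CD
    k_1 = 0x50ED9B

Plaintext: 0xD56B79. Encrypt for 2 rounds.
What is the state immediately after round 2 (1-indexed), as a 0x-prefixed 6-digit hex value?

s_0 = plaintext = 0xD56B79
s_1 = Round(s_0, k_0) = 0xB79C6E
s_2 = Round(s_1, k_1) = 0xC6E184

0xC6E184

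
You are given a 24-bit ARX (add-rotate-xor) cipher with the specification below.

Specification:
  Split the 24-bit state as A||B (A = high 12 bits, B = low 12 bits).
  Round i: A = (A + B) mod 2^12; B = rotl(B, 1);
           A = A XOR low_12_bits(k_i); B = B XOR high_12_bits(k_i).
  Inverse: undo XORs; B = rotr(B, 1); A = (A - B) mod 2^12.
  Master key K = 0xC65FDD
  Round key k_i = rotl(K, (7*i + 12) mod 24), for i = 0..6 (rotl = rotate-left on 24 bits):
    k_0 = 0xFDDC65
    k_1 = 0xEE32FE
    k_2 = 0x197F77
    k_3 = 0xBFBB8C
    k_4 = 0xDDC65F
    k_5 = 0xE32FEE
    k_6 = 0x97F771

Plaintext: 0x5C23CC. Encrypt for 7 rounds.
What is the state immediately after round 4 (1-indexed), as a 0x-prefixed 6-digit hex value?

s_0 = plaintext = 0x5C23CC
s_1 = Round(s_0, k_0) = 0x5EB845
s_2 = Round(s_1, k_1) = 0xCCEE68
s_3 = Round(s_2, k_2) = 0x441D46
s_4 = Round(s_3, k_3) = 0xA0B176
s_5 = Round(s_4, k_4) = 0xDDEF30
s_6 = Round(s_5, k_5) = 0x2E0053
s_7 = Round(s_6, k_6) = 0x4429D9

0xA0B176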